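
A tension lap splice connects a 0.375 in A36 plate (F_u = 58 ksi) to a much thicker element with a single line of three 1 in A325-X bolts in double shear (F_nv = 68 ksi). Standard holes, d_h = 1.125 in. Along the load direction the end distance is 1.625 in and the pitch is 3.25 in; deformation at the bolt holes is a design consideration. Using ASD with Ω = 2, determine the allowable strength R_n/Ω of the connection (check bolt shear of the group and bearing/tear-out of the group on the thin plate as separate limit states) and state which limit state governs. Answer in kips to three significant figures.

66.1 kips (bearing governs)

Bolt shear: A_b = π·1²/4 = 0.7854 in²; R_n = 68 × 0.7854 × 3 × 2 = 320.4 kips → 320.4 / 2 = 160 kips.
Bearing (1.2 l_c t F_u ≤ 2.4 d t F_u): upper limit = 2.4·1·0.375·58 = 52.2 kips.
  Edge l_c = 1.625 − 1.125/2 = 1.062 → r_n = 27.73 kips; interior l_c = 3.25 − 1.125 = 2.125 → r_n = 52.2 kips.
  R_n,bearing = 1·27.73 + 2·52.2 = 132.1 kips → 132.1 / 2 = 66.1 kips.
Bearing governs: 66.1 kips.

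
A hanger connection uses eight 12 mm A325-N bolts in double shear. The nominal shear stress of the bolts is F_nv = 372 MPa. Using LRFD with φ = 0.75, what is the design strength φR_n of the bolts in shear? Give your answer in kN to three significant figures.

A_b = π × 12² / 4 = 113.1 mm².
R_n = F_nv · A_b · n · n_s = 372 × 113.1 × 8 × 2 / 1000 = 673.2 kN.
Design strength φR_n = 0.75 × 673.2 = 505 kN.

505 kN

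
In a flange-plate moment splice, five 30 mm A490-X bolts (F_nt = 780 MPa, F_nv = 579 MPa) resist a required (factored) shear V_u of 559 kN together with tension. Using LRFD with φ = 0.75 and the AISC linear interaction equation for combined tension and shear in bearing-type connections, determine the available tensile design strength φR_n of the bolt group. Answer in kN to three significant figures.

A_b = π·30²/4 = 706.9 mm²; f_rv = 559 × 1000 / (5 × 706.9) = 158.2 MPa.
F'_nt = 1.3 F_nt − (F_nt / φF_nv) f_rv = 1.3·780 − (780/(0.75·579))·158.2 = 729.9 MPa, capped at F_nt → F'_nt = 729.9 MPa.
R_n = F'_nt · A_b · n = 729.9 × 706.9 × 5 / 1000 = 2580 kN.
Design strength φR_n = 0.75 × 2580 = 1930 kN.

1930 kN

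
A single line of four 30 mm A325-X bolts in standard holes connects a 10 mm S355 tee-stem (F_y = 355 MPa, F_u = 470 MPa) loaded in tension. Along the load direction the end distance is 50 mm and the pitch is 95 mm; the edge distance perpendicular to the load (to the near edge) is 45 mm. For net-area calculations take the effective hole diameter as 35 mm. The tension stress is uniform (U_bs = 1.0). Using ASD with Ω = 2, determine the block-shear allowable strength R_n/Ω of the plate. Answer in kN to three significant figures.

364 kN

Shear plane L_v = 50 + 3·95 = 335 mm; A_gv = 335 × 10 = 3350 mm².
A_nv = (335 − 3.5·35) × 10 = 2125 mm².
A_nt = (45 − 0.5·35) × 10 = 275 mm².
0.6 F_u A_nv = 599.2 kN; 0.6 F_y A_gv = 713.6 kN → shear rupture governs the shear term.
R_n = 599.2 + 1.0 × 470 × 275 / 1000 = 728.5 kN.
Allowable strength R_n/Ω = 728.5 / 2 = 364 kN.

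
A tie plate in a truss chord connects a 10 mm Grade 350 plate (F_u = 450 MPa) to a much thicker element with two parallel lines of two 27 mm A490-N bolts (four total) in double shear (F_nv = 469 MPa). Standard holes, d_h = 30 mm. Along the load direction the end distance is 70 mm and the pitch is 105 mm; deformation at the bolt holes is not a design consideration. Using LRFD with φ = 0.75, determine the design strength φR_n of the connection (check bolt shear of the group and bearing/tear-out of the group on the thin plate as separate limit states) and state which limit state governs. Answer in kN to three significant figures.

1090 kN (bearing governs)

Bolt shear: A_b = π·27²/4 = 572.6 mm²; R_n = 469 × 572.6 × 4 × 2 / 1000 = 2148 kN → 0.75 × 2148 = 1610 kN.
Bearing (1.5 l_c t F_u ≤ 3.0 d t F_u): upper limit = 3.0·27·10·450 / 1000 = 364.5 kN.
  Edge l_c = 70 − 30/2 = 55 → r_n = 364.5 kN; interior l_c = 105 − 30 = 75 → r_n = 364.5 kN.
  R_n,bearing = 2·364.5 + 2·364.5 = 1458 kN → 0.75 × 1458 = 1090 kN.
Bearing governs: 1090 kN.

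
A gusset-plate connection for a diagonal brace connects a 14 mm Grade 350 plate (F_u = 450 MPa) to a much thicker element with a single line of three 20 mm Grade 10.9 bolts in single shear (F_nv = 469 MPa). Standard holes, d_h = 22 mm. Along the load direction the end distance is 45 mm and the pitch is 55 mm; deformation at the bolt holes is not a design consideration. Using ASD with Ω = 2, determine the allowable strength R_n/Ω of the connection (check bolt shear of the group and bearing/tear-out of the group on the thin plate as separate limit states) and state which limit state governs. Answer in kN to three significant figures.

221 kN (bolt shear governs)

Bolt shear: A_b = π·20²/4 = 314.2 mm²; R_n = 469 × 314.2 × 3 × 1 / 1000 = 442 kN → 442 / 2 = 221 kN.
Bearing (1.5 l_c t F_u ≤ 3.0 d t F_u): upper limit = 3.0·20·14·450 / 1000 = 378 kN.
  Edge l_c = 45 − 22/2 = 34 → r_n = 321.3 kN; interior l_c = 55 − 22 = 33 → r_n = 311.9 kN.
  R_n,bearing = 1·321.3 + 2·311.9 = 945 kN → 945 / 2 = 472 kN.
Bolt shear governs: 221 kN.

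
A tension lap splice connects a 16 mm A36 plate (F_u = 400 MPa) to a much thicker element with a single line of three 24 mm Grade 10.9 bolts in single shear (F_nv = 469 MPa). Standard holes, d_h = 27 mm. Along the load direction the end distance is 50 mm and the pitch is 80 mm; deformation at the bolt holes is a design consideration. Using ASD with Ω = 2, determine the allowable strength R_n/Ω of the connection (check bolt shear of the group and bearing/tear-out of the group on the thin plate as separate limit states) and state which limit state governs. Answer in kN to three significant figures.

Bolt shear: A_b = π·24²/4 = 452.4 mm²; R_n = 469 × 452.4 × 3 × 1 / 1000 = 636.5 kN → 636.5 / 2 = 318 kN.
Bearing (1.2 l_c t F_u ≤ 2.4 d t F_u): upper limit = 2.4·24·16·400 / 1000 = 368.6 kN.
  Edge l_c = 50 − 27/2 = 36.5 → r_n = 280.3 kN; interior l_c = 80 − 27 = 53 → r_n = 368.6 kN.
  R_n,bearing = 1·280.3 + 2·368.6 = 1018 kN → 1018 / 2 = 509 kN.
Bolt shear governs: 318 kN.

318 kN (bolt shear governs)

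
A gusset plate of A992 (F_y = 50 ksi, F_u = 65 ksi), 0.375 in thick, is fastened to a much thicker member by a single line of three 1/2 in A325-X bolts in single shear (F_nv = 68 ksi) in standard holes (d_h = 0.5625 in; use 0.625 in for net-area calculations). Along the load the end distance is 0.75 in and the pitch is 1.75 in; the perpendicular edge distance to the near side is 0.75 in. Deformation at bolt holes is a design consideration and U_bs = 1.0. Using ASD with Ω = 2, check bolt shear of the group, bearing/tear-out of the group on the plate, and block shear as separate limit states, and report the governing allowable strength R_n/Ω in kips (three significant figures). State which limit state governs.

Bolt shear: A_b = π·0.5²/4 = 0.1963 in²; R_n = 68 × 0.1963 × 3 × 1 = 40.06 kips → 40.06 / 2 = 20 kips.
Bearing: edge l_c = 0.4688, r_n = 13.71 kips; interior l_c = 1.188, r_n = 29.25 kips; R_n = 13.71 + 2·29.25 = 72.21 kips → 36.1 kips.
Block shear: A_gv = 1.594, A_nv = 1.008, A_nt = 0.1641 in²; R_n = min(0.6F_uA_nv, 0.6F_yA_gv) + U_bs·F_u·A_nt = 49.97 kips → 25 kips.
Bolt shear governs: 20 kips.

20 kips (bolt shear governs)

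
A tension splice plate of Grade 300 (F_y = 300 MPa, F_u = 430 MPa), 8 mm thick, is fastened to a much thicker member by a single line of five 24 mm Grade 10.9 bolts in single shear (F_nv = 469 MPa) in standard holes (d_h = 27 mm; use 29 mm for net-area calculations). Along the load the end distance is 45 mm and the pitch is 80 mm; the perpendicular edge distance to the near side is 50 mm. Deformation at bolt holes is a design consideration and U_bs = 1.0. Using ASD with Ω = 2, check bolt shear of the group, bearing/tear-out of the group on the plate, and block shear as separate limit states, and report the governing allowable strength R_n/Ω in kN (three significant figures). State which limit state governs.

303 kN (block shear governs)

Bolt shear: A_b = π·24²/4 = 452.4 mm²; R_n = 469 × 452.4 × 5 × 1 / 1000 = 1061 kN → 1061 / 2 = 530 kN.
Bearing: edge l_c = 31.5, r_n = 130 kN; interior l_c = 53, r_n = 198.1 kN; R_n = 130 + 4·198.1 = 922.6 kN → 461 kN.
Block shear: A_gv = 2920, A_nv = 1876, A_nt = 284 mm²; R_n = min(0.6F_uA_nv, 0.6F_yA_gv) + U_bs·F_u·A_nt = 606.1 kN → 303 kN.
Block shear governs: 303 kN.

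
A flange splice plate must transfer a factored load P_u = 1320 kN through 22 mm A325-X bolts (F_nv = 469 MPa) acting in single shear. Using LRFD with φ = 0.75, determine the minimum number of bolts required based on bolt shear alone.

10 bolts

A_b = π·22²/4 = 380.1 mm².
Per-bolt design strength φR_n = 0.75 × 469 × 380.1 × 1 / 1000 = 133.7 kN.
n ≥ 1320 / 133.7 = 9.872 → use 10 bolts.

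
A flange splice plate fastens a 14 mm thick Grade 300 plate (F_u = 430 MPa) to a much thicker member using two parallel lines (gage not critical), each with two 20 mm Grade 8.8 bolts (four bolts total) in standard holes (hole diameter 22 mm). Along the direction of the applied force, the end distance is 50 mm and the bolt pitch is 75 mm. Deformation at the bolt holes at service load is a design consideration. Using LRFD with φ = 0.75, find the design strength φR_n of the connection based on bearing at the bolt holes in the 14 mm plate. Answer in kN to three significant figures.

Per bolt r_n = 1.2 l_c t F_u ≤ 2.4 d t F_u; upper limit = 2.4 × 20 × 14 × 430 / 1000 = 289 kN.
Edge bolt: l_c = 50 − 22/2 = 39 mm → 1.2 × 39 × 14 × 430 / 1000 = 281.7 → r_n = 281.7 kN.
Interior bolts: l_c = 75 − 22 = 53 mm → 1.2 × 53 × 14 × 430 / 1000 = 382.9 → r_n = 289 kN.
R_n = 2 × 281.7 + 2 × 289 = 1141 kN.
Design strength φR_n = 0.75 × 1141 = 856 kN.

856 kN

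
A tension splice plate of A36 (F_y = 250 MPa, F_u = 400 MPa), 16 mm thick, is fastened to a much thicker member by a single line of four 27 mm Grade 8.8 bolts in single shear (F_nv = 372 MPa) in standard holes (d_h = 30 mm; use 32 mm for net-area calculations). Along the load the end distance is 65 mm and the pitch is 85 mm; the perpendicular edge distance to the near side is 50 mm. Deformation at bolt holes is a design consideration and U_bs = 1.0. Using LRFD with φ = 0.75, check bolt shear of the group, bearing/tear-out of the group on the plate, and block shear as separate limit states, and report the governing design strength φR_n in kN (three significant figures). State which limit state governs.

639 kN (bolt shear governs)

Bolt shear: A_b = π·27²/4 = 572.6 mm²; R_n = 372 × 572.6 × 4 × 1 / 1000 = 852 kN → 0.75 × 852 = 639 kN.
Bearing: edge l_c = 50, r_n = 384 kN; interior l_c = 55, r_n = 414.7 kN; R_n = 384 + 3·414.7 = 1628 kN → 1220 kN.
Block shear: A_gv = 5120, A_nv = 3328, A_nt = 544 mm²; R_n = min(0.6F_uA_nv, 0.6F_yA_gv) + U_bs·F_u·A_nt = 985.6 kN → 739 kN.
Bolt shear governs: 639 kN.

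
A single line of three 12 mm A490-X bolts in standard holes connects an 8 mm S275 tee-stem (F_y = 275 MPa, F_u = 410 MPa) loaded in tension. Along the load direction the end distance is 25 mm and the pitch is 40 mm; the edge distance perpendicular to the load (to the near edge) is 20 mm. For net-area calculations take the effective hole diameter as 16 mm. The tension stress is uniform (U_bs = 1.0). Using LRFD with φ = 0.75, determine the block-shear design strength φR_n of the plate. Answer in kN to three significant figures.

125 kN

Shear plane L_v = 25 + 2·40 = 105 mm; A_gv = 105 × 8 = 840 mm².
A_nv = (105 − 2.5·16) × 8 = 520 mm².
A_nt = (20 − 0.5·16) × 8 = 96 mm².
0.6 F_u A_nv = 127.9 kN; 0.6 F_y A_gv = 138.6 kN → shear rupture governs the shear term.
R_n = 127.9 + 1.0 × 410 × 96 / 1000 = 167.3 kN.
Design strength φR_n = 0.75 × 167.3 = 125 kN.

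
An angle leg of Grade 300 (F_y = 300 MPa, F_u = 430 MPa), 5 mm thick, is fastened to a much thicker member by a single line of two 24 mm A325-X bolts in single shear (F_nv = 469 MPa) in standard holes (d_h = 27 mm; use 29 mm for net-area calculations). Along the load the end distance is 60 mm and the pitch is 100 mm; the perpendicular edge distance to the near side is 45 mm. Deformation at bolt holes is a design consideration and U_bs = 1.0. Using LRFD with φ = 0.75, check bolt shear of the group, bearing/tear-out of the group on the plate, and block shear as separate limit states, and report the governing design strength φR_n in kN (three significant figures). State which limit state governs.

Bolt shear: A_b = π·24²/4 = 452.4 mm²; R_n = 469 × 452.4 × 2 × 1 / 1000 = 424.3 kN → 0.75 × 424.3 = 318 kN.
Bearing: edge l_c = 46.5, r_n = 120 kN; interior l_c = 73, r_n = 123.8 kN; R_n = 120 + 1·123.8 = 243.8 kN → 183 kN.
Block shear: A_gv = 800, A_nv = 582.5, A_nt = 152.5 mm²; R_n = min(0.6F_uA_nv, 0.6F_yA_gv) + U_bs·F_u·A_nt = 209.6 kN → 157 kN.
Block shear governs: 157 kN.

157 kN (block shear governs)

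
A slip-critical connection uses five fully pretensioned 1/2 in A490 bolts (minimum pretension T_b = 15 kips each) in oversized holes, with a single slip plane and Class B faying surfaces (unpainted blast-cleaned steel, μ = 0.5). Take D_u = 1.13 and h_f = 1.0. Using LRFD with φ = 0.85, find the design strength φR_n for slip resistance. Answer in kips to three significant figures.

R_n = μ · D_u · h_f · T_b · n_s · n_b = 0.5 × 1.13 × 1.0 × 15 × 1 × 5 = 42.38 kips.
Design strength φR_n = 0.85 × 42.38 = 36 kips.

36 kips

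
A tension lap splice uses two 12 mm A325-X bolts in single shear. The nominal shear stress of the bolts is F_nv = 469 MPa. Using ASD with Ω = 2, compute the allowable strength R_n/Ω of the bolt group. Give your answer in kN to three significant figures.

A_b = π × 12² / 4 = 113.1 mm².
R_n = F_nv · A_b · n · n_s = 469 × 113.1 × 2 × 1 / 1000 = 106.1 kN.
Allowable strength R_n/Ω = 106.1 / 2 = 53 kN.

53 kN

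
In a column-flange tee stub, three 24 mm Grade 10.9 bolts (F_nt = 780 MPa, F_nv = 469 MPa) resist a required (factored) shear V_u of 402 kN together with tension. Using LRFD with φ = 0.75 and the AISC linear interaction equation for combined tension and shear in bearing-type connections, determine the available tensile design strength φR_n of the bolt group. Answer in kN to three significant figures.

A_b = π·24²/4 = 452.4 mm²; f_rv = 402 × 1000 / (3 × 452.4) = 296.2 MPa.
F'_nt = 1.3 F_nt − (F_nt / φF_nv) f_rv = 1.3·780 − (780/(0.75·469))·296.2 = 357.2 MPa, capped at F_nt → F'_nt = 357.2 MPa.
R_n = F'_nt · A_b · n = 357.2 × 452.4 × 3 / 1000 = 484.7 kN.
Design strength φR_n = 0.75 × 484.7 = 364 kN.

364 kN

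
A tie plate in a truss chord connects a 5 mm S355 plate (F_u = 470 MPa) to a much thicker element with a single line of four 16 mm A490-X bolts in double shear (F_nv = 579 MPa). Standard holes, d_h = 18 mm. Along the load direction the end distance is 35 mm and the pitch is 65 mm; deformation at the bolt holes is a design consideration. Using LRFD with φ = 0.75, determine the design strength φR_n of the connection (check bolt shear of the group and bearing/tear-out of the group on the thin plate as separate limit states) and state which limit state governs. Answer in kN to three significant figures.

Bolt shear: A_b = π·16²/4 = 201.1 mm²; R_n = 579 × 201.1 × 4 × 2 / 1000 = 931.3 kN → 0.75 × 931.3 = 698 kN.
Bearing (1.2 l_c t F_u ≤ 2.4 d t F_u): upper limit = 2.4·16·5·470 / 1000 = 90.24 kN.
  Edge l_c = 35 − 18/2 = 26 → r_n = 73.32 kN; interior l_c = 65 − 18 = 47 → r_n = 90.24 kN.
  R_n,bearing = 1·73.32 + 3·90.24 = 344 kN → 0.75 × 344 = 258 kN.
Bearing governs: 258 kN.

258 kN (bearing governs)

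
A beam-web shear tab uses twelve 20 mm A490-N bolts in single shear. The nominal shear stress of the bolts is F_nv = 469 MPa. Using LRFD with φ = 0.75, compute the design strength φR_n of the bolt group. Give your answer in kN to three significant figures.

1330 kN

A_b = π × 20² / 4 = 314.2 mm².
R_n = F_nv · A_b · n · n_s = 469 × 314.2 × 12 × 1 / 1000 = 1768 kN.
Design strength φR_n = 0.75 × 1768 = 1330 kN.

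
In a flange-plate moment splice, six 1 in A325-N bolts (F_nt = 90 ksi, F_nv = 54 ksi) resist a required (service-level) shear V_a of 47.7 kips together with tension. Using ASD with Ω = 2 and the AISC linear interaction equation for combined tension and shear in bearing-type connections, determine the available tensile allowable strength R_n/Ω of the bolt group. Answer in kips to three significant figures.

196 kips

A_b = π·1²/4 = 0.7854 in²; f_rv = 47.7 / (6 × 0.7854) = 10.12 ksi.
F'_nt = 1.3 F_nt − (Ω F_nt / F_nv) f_rv = 1.3·90 − (2·90/54)·10.12 = 83.26 ksi, capped at F_nt → F'_nt = 83.26 ksi.
R_n = F'_nt · A_b · n = 83.26 × 0.7854 × 6 = 392.3 kips.
Allowable strength R_n/Ω = 392.3 / 2 = 196 kips.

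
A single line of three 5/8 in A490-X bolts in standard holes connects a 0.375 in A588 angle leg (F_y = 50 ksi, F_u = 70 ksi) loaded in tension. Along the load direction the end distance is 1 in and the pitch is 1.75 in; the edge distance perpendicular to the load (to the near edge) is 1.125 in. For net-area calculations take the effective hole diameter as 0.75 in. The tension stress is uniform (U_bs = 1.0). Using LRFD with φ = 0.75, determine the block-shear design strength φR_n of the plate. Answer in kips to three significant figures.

Shear plane L_v = 1 + 2·1.75 = 4.5 in; A_gv = 4.5 × 0.375 = 1.688 in².
A_nv = (4.5 − 2.5·0.75) × 0.375 = 0.9844 in².
A_nt = (1.125 − 0.5·0.75) × 0.375 = 0.2812 in².
0.6 F_u A_nv = 41.34 kips; 0.6 F_y A_gv = 50.62 kips → shear rupture governs the shear term.
R_n = 41.34 + 1.0 × 70 × 0.2812 = 61.03 kips.
Design strength φR_n = 0.75 × 61.03 = 45.8 kips.

45.8 kips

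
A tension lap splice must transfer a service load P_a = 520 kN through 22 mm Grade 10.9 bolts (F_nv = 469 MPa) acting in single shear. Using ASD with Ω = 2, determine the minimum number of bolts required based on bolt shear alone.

A_b = π·22²/4 = 380.1 mm².
Per-bolt allowable strength R_n/Ω = 469 × 380.1 × 1 / 1000 / 2 = 89.14 kN.
n ≥ 520 / 89.14 = 5.833 → use 6 bolts.

6 bolts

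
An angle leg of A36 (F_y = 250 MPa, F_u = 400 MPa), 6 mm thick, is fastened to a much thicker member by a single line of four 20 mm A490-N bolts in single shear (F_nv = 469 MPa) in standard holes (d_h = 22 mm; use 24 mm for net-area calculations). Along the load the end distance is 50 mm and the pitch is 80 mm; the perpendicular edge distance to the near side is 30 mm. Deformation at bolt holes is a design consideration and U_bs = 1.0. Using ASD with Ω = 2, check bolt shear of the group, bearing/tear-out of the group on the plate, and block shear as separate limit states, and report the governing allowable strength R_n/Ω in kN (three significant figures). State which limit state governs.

152 kN (block shear governs)

Bolt shear: A_b = π·20²/4 = 314.2 mm²; R_n = 469 × 314.2 × 4 × 1 / 1000 = 589.4 kN → 589.4 / 2 = 295 kN.
Bearing: edge l_c = 39, r_n = 112.3 kN; interior l_c = 58, r_n = 115.2 kN; R_n = 112.3 + 3·115.2 = 457.9 kN → 229 kN.
Block shear: A_gv = 1740, A_nv = 1236, A_nt = 108 mm²; R_n = min(0.6F_uA_nv, 0.6F_yA_gv) + U_bs·F_u·A_nt = 304.2 kN → 152 kN.
Block shear governs: 152 kN.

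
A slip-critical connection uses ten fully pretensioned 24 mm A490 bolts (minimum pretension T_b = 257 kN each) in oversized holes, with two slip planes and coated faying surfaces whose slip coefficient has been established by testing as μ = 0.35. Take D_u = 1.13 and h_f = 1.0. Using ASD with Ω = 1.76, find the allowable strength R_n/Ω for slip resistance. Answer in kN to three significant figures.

R_n = μ · D_u · h_f · T_b · n_s · n_b = 0.35 × 1.13 × 1.0 × 257 × 2 × 10 = 2033 kN.
Allowable strength R_n/Ω = 2033 / 1.76 = 1160 kN.

1160 kN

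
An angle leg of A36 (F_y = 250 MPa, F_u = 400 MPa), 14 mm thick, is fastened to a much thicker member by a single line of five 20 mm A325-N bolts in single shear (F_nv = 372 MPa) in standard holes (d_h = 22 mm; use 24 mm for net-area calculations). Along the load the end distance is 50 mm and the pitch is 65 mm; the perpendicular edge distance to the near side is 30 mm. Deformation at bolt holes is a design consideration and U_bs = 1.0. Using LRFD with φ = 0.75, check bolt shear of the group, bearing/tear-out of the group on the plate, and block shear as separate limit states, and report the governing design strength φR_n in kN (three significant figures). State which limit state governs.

Bolt shear: A_b = π·20²/4 = 314.2 mm²; R_n = 372 × 314.2 × 5 × 1 / 1000 = 584.3 kN → 0.75 × 584.3 = 438 kN.
Bearing: edge l_c = 39, r_n = 262.1 kN; interior l_c = 43, r_n = 268.8 kN; R_n = 262.1 + 4·268.8 = 1337 kN → 1000 kN.
Block shear: A_gv = 4340, A_nv = 2828, A_nt = 252 mm²; R_n = min(0.6F_uA_nv, 0.6F_yA_gv) + U_bs·F_u·A_nt = 751.8 kN → 564 kN.
Bolt shear governs: 438 kN.

438 kN (bolt shear governs)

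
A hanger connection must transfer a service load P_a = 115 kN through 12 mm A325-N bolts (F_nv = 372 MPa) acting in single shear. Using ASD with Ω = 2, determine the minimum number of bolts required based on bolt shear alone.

A_b = π·12²/4 = 113.1 mm².
Per-bolt allowable strength R_n/Ω = 372 × 113.1 × 1 / 1000 / 2 = 21.04 kN.
n ≥ 115 / 21.04 = 5.467 → use 6 bolts.

6 bolts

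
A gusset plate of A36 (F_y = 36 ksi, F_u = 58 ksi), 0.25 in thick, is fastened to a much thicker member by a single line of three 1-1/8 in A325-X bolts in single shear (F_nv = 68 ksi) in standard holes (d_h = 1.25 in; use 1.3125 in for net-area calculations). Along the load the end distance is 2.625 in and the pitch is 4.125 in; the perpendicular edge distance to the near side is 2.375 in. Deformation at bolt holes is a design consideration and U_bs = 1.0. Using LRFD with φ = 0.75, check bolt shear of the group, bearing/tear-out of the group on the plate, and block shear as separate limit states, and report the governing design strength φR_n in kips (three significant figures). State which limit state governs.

62.7 kips (block shear governs)

Bolt shear: A_b = π·1.125²/4 = 0.994 in²; R_n = 68 × 0.994 × 3 × 1 = 202.8 kips → 0.75 × 202.8 = 152 kips.
Bearing: edge l_c = 2, r_n = 34.8 kips; interior l_c = 2.875, r_n = 39.15 kips; R_n = 34.8 + 2·39.15 = 113.1 kips → 84.8 kips.
Block shear: A_gv = 2.719, A_nv = 1.898, A_nt = 0.4297 in²; R_n = min(0.6F_uA_nv, 0.6F_yA_gv) + U_bs·F_u·A_nt = 83.65 kips → 62.7 kips.
Block shear governs: 62.7 kips.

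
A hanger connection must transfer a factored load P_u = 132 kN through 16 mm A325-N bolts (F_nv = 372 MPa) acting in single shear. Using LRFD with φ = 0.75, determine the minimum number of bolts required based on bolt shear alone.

3 bolts

A_b = π·16²/4 = 201.1 mm².
Per-bolt design strength φR_n = 0.75 × 372 × 201.1 × 1 / 1000 = 56.1 kN.
n ≥ 132 / 56.1 = 2.353 → use 3 bolts.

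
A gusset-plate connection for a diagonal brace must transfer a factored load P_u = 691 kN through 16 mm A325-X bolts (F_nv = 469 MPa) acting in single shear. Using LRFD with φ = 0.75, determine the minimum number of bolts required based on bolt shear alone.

10 bolts

A_b = π·16²/4 = 201.1 mm².
Per-bolt design strength φR_n = 0.75 × 469 × 201.1 × 1 / 1000 = 70.72 kN.
n ≥ 691 / 70.72 = 9.77 → use 10 bolts.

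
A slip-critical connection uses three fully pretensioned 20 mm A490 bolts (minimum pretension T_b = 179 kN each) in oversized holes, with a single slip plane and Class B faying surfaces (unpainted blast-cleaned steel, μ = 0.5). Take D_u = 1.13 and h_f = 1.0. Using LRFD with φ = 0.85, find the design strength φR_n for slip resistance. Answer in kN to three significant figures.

258 kN

R_n = μ · D_u · h_f · T_b · n_s · n_b = 0.5 × 1.13 × 1.0 × 179 × 1 × 3 = 303.4 kN.
Design strength φR_n = 0.85 × 303.4 = 258 kN.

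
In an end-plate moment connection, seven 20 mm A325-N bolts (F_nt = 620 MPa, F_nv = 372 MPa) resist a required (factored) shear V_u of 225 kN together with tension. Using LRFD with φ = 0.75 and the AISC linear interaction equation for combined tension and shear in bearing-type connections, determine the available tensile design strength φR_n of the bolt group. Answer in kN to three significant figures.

A_b = π·20²/4 = 314.2 mm²; f_rv = 225 × 1000 / (7 × 314.2) = 102.3 MPa.
F'_nt = 1.3 F_nt − (F_nt / φF_nv) f_rv = 1.3·620 − (620/(0.75·372))·102.3 = 578.6 MPa, capped at F_nt → F'_nt = 578.6 MPa.
R_n = F'_nt · A_b · n = 578.6 × 314.2 × 7 / 1000 = 1272 kN.
Design strength φR_n = 0.75 × 1272 = 954 kN.

954 kN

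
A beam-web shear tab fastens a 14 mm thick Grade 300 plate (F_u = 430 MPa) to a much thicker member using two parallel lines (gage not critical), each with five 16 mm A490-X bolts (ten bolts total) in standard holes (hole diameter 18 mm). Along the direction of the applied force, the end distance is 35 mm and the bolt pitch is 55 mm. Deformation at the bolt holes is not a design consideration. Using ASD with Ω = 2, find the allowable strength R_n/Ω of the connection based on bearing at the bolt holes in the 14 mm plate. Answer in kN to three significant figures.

1390 kN

Per bolt r_n = 1.5 l_c t F_u ≤ 3.0 d t F_u; upper limit = 3.0 × 16 × 14 × 430 / 1000 = 289 kN.
Edge bolt: l_c = 35 − 18/2 = 26 mm → 1.5 × 26 × 14 × 430 / 1000 = 234.8 → r_n = 234.8 kN.
Interior bolts: l_c = 55 − 18 = 37 mm → 1.5 × 37 × 14 × 430 / 1000 = 334.1 → r_n = 289 kN.
R_n = 2 × 234.8 + 8 × 289 = 2781 kN.
Allowable strength R_n/Ω = 2781 / 2 = 1390 kN.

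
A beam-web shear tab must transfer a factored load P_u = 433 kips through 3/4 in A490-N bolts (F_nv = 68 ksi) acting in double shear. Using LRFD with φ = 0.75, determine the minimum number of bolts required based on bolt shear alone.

10 bolts

A_b = π·0.75²/4 = 0.4418 in².
Per-bolt design strength φR_n = 0.75 × 68 × 0.4418 × 2 = 45.06 kips.
n ≥ 433 / 45.06 = 9.609 → use 10 bolts.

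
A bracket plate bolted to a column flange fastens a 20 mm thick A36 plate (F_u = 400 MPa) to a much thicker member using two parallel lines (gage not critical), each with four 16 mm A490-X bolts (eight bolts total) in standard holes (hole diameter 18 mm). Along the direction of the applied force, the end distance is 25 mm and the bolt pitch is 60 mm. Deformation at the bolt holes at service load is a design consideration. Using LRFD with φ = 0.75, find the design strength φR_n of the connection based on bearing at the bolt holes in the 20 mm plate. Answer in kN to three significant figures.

1610 kN

Per bolt r_n = 1.2 l_c t F_u ≤ 2.4 d t F_u; upper limit = 2.4 × 16 × 20 × 400 / 1000 = 307.2 kN.
Edge bolt: l_c = 25 − 18/2 = 16 mm → 1.2 × 16 × 20 × 400 / 1000 = 153.6 → r_n = 153.6 kN.
Interior bolts: l_c = 60 − 18 = 42 mm → 1.2 × 42 × 20 × 400 / 1000 = 403.2 → r_n = 307.2 kN.
R_n = 2 × 153.6 + 6 × 307.2 = 2150 kN.
Design strength φR_n = 0.75 × 2150 = 1610 kN.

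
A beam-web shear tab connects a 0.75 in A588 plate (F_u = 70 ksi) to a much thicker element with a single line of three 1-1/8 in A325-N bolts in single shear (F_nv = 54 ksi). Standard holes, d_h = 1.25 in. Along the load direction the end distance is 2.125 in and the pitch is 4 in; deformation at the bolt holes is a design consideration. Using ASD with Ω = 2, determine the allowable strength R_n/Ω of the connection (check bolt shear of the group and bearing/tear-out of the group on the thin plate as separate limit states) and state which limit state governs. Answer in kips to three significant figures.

Bolt shear: A_b = π·1.125²/4 = 0.994 in²; R_n = 54 × 0.994 × 3 × 1 = 161 kips → 161 / 2 = 80.5 kips.
Bearing (1.2 l_c t F_u ≤ 2.4 d t F_u): upper limit = 2.4·1.125·0.75·70 = 141.8 kips.
  Edge l_c = 2.125 − 1.25/2 = 1.5 → r_n = 94.5 kips; interior l_c = 4 − 1.25 = 2.75 → r_n = 141.8 kips.
  R_n,bearing = 1·94.5 + 2·141.8 = 378 kips → 378 / 2 = 189 kips.
Bolt shear governs: 80.5 kips.

80.5 kips (bolt shear governs)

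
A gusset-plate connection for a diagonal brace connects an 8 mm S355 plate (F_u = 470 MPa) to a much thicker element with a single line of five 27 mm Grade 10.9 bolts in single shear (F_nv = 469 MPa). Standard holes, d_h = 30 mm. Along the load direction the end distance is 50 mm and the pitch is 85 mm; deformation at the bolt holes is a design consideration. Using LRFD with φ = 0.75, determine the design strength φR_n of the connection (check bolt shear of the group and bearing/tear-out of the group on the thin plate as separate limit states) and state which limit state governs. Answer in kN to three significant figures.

849 kN (bearing governs)

Bolt shear: A_b = π·27²/4 = 572.6 mm²; R_n = 469 × 572.6 × 5 × 1 / 1000 = 1343 kN → 0.75 × 1343 = 1010 kN.
Bearing (1.2 l_c t F_u ≤ 2.4 d t F_u): upper limit = 2.4·27·8·470 / 1000 = 243.6 kN.
  Edge l_c = 50 − 30/2 = 35 → r_n = 157.9 kN; interior l_c = 85 − 30 = 55 → r_n = 243.6 kN.
  R_n,bearing = 1·157.9 + 4·243.6 = 1133 kN → 0.75 × 1133 = 849 kN.
Bearing governs: 849 kN.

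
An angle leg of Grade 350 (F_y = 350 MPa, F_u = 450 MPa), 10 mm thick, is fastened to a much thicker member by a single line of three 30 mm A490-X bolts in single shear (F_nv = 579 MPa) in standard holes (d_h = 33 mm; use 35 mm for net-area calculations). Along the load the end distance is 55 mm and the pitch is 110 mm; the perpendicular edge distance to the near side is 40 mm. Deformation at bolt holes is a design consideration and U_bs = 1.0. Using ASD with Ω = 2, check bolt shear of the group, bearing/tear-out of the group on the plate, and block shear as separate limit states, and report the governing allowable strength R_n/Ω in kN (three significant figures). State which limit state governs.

304 kN (block shear governs)

Bolt shear: A_b = π·30²/4 = 706.9 mm²; R_n = 579 × 706.9 × 3 × 1 / 1000 = 1228 kN → 1228 / 2 = 614 kN.
Bearing: edge l_c = 38.5, r_n = 207.9 kN; interior l_c = 77, r_n = 324 kN; R_n = 207.9 + 2·324 = 855.9 kN → 428 kN.
Block shear: A_gv = 2750, A_nv = 1875, A_nt = 225 mm²; R_n = min(0.6F_uA_nv, 0.6F_yA_gv) + U_bs·F_u·A_nt = 607.5 kN → 304 kN.
Block shear governs: 304 kN.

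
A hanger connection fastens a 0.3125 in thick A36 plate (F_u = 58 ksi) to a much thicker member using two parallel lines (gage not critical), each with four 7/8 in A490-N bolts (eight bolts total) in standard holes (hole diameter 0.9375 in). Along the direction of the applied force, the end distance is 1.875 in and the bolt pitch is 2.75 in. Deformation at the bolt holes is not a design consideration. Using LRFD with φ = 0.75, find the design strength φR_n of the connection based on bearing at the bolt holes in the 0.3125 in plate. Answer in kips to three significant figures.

Per bolt r_n = 1.5 l_c t F_u ≤ 3.0 d t F_u; upper limit = 3.0 × 0.875 × 0.3125 × 58 = 47.58 kips.
Edge bolt: l_c = 1.875 − 0.9375/2 = 1.406 in → 1.5 × 1.406 × 0.3125 × 58 = 38.23 → r_n = 38.23 kips.
Interior bolts: l_c = 2.75 − 0.9375 = 1.812 in → 1.5 × 1.812 × 0.3125 × 58 = 49.28 → r_n = 47.58 kips.
R_n = 2 × 38.23 + 6 × 47.58 = 361.9 kips.
Design strength φR_n = 0.75 × 361.9 = 271 kips.

271 kips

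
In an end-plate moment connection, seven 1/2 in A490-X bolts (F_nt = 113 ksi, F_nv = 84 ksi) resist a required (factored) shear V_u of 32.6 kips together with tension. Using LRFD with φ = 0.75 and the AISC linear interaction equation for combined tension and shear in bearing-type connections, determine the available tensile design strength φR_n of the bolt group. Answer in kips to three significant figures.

A_b = π·0.5²/4 = 0.1963 in²; f_rv = 32.6 / (7 × 0.1963) = 23.72 ksi.
F'_nt = 1.3 F_nt − (F_nt / φF_nv) f_rv = 1.3·113 − (113/(0.75·84))·23.72 = 104.4 ksi, capped at F_nt → F'_nt = 104.4 ksi.
R_n = F'_nt · A_b · n = 104.4 × 0.1963 × 7 = 143.4 kips.
Design strength φR_n = 0.75 × 143.4 = 108 kips.

108 kips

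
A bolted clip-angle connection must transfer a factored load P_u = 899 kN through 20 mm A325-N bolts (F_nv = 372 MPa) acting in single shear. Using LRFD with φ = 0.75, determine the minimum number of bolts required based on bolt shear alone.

11 bolts

A_b = π·20²/4 = 314.2 mm².
Per-bolt design strength φR_n = 0.75 × 372 × 314.2 × 1 / 1000 = 87.65 kN.
n ≥ 899 / 87.65 = 10.26 → use 11 bolts.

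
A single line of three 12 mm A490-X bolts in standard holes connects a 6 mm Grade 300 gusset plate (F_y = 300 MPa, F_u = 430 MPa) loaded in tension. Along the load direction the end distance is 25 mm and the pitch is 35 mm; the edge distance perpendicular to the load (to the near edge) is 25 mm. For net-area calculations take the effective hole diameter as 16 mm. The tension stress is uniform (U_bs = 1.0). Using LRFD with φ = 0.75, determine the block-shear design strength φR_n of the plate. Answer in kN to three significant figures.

Shear plane L_v = 25 + 2·35 = 95 mm; A_gv = 95 × 6 = 570 mm².
A_nv = (95 − 2.5·16) × 6 = 330 mm².
A_nt = (25 − 0.5·16) × 6 = 102 mm².
0.6 F_u A_nv = 85.14 kN; 0.6 F_y A_gv = 102.6 kN → shear rupture governs the shear term.
R_n = 85.14 + 1.0 × 430 × 102 / 1000 = 129 kN.
Design strength φR_n = 0.75 × 129 = 96.8 kN.

96.8 kN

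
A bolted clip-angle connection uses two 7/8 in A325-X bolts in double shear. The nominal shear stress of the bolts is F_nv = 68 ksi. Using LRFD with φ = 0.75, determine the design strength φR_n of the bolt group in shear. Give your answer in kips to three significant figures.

123 kips

A_b = π × 0.875² / 4 = 0.6013 in².
R_n = F_nv · A_b · n · n_s = 68 × 0.6013 × 2 × 2 = 163.6 kips.
Design strength φR_n = 0.75 × 163.6 = 123 kips.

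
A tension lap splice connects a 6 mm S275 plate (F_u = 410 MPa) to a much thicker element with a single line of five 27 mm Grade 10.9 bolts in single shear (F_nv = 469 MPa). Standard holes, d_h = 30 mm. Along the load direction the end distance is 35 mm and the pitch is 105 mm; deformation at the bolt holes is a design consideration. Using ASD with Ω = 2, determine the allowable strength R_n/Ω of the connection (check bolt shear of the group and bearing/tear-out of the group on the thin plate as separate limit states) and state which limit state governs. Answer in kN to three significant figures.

Bolt shear: A_b = π·27²/4 = 572.6 mm²; R_n = 469 × 572.6 × 5 × 1 / 1000 = 1343 kN → 1343 / 2 = 671 kN.
Bearing (1.2 l_c t F_u ≤ 2.4 d t F_u): upper limit = 2.4·27·6·410 / 1000 = 159.4 kN.
  Edge l_c = 35 − 30/2 = 20 → r_n = 59.04 kN; interior l_c = 105 − 30 = 75 → r_n = 159.4 kN.
  R_n,bearing = 1·59.04 + 4·159.4 = 696.7 kN → 696.7 / 2 = 348 kN.
Bearing governs: 348 kN.

348 kN (bearing governs)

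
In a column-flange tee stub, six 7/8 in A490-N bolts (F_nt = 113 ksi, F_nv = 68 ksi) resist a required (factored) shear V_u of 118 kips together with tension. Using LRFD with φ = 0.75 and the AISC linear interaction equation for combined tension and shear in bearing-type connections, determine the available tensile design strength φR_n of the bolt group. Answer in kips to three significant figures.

A_b = π·0.875²/4 = 0.6013 in²; f_rv = 118 / (6 × 0.6013) = 32.71 ksi.
F'_nt = 1.3 F_nt − (F_nt / φF_nv) f_rv = 1.3·113 − (113/(0.75·68))·32.71 = 74.43 ksi, capped at F_nt → F'_nt = 74.43 ksi.
R_n = F'_nt · A_b · n = 74.43 × 0.6013 × 6 = 268.6 kips.
Design strength φR_n = 0.75 × 268.6 = 201 kips.

201 kips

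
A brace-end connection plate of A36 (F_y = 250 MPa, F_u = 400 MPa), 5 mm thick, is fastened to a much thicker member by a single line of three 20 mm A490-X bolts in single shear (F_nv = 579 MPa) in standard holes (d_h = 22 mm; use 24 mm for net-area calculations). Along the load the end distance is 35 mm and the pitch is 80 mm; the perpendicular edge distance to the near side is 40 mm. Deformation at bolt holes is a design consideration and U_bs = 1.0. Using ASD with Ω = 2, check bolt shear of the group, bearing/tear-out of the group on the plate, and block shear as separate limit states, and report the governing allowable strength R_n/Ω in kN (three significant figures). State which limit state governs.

101 kN (block shear governs)

Bolt shear: A_b = π·20²/4 = 314.2 mm²; R_n = 579 × 314.2 × 3 × 1 / 1000 = 545.7 kN → 545.7 / 2 = 273 kN.
Bearing: edge l_c = 24, r_n = 57.6 kN; interior l_c = 58, r_n = 96 kN; R_n = 57.6 + 2·96 = 249.6 kN → 125 kN.
Block shear: A_gv = 975, A_nv = 675, A_nt = 140 mm²; R_n = min(0.6F_uA_nv, 0.6F_yA_gv) + U_bs·F_u·A_nt = 202.2 kN → 101 kN.
Block shear governs: 101 kN.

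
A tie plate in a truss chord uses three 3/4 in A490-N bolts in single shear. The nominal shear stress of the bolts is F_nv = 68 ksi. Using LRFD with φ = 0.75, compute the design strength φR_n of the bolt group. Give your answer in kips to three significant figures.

67.6 kips

A_b = π × 0.75² / 4 = 0.4418 in².
R_n = F_nv · A_b · n · n_s = 68 × 0.4418 × 3 × 1 = 90.12 kips.
Design strength φR_n = 0.75 × 90.12 = 67.6 kips.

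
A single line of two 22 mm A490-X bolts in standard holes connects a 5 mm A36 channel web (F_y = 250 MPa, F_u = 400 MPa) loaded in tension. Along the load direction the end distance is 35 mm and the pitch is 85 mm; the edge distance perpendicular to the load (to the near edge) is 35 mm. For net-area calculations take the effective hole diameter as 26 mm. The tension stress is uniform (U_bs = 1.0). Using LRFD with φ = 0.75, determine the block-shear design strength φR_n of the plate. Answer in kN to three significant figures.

Shear plane L_v = 35 + 1·85 = 120 mm; A_gv = 120 × 5 = 600 mm².
A_nv = (120 − 1.5·26) × 5 = 405 mm².
A_nt = (35 − 0.5·26) × 5 = 110 mm².
0.6 F_u A_nv = 97.2 kN; 0.6 F_y A_gv = 90 kN → shear yielding governs the shear term.
R_n = 90 + 1.0 × 400 × 110 / 1000 = 134 kN.
Design strength φR_n = 0.75 × 134 = 100 kN.

100 kN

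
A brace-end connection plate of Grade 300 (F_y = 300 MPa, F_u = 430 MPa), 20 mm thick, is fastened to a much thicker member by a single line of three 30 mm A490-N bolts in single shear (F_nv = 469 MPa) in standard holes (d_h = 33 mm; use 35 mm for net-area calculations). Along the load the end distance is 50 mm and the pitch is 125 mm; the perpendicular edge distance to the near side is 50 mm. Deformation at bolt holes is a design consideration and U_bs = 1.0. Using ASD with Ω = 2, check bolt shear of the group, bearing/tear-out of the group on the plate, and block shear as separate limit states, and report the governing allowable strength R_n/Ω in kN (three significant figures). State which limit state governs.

497 kN (bolt shear governs)

Bolt shear: A_b = π·30²/4 = 706.9 mm²; R_n = 469 × 706.9 × 3 × 1 / 1000 = 994.5 kN → 994.5 / 2 = 497 kN.
Bearing: edge l_c = 33.5, r_n = 345.7 kN; interior l_c = 92, r_n = 619.2 kN; R_n = 345.7 + 2·619.2 = 1584 kN → 792 kN.
Block shear: A_gv = 6000, A_nv = 4250, A_nt = 650 mm²; R_n = min(0.6F_uA_nv, 0.6F_yA_gv) + U_bs·F_u·A_nt = 1360 kN → 680 kN.
Bolt shear governs: 497 kN.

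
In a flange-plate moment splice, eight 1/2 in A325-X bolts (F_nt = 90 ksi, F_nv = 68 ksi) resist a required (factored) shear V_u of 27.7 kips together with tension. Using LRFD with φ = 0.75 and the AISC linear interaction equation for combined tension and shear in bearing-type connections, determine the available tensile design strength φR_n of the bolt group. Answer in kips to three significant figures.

101 kips

A_b = π·0.5²/4 = 0.1963 in²; f_rv = 27.7 / (8 × 0.1963) = 17.63 ksi.
F'_nt = 1.3 F_nt − (F_nt / φF_nv) f_rv = 1.3·90 − (90/(0.75·68))·17.63 = 85.88 ksi, capped at F_nt → F'_nt = 85.88 ksi.
R_n = F'_nt · A_b · n = 85.88 × 0.1963 × 8 = 134.9 kips.
Design strength φR_n = 0.75 × 134.9 = 101 kips.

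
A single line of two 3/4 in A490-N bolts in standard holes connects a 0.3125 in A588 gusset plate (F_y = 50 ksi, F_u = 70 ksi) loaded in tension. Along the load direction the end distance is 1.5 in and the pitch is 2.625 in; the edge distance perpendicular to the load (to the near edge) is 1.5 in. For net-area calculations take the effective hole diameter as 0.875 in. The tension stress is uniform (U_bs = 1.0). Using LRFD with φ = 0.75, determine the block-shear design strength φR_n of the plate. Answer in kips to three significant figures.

Shear plane L_v = 1.5 + 1·2.625 = 4.125 in; A_gv = 4.125 × 0.3125 = 1.289 in².
A_nv = (4.125 − 1.5·0.875) × 0.3125 = 0.8789 in².
A_nt = (1.5 − 0.5·0.875) × 0.3125 = 0.332 in².
0.6 F_u A_nv = 36.91 kips; 0.6 F_y A_gv = 38.67 kips → shear rupture governs the shear term.
R_n = 36.91 + 1.0 × 70 × 0.332 = 60.16 kips.
Design strength φR_n = 0.75 × 60.16 = 45.1 kips.

45.1 kips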